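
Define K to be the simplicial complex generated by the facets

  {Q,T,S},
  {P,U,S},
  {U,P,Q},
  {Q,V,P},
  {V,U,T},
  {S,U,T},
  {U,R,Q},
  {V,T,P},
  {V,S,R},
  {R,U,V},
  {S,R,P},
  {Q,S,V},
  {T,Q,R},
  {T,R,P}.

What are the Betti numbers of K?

Order the vertices as P < Q < R < S < T < U < V. Listing each simplex with vertices in this order, K has dimension 2 with simplices:

  0-simplices (7): P, Q, R, S, T, U, V
  1-simplices (21): PQ, PR, PS, PT, PU, PV, QR, QS, QT, QU, QV, RS, RT, RU, RV, ST, SU, SV, TU, TV, UV
  2-simplices (14): PQU, PQV, PRS, PRT, PSU, PTV, QRT, QRU, QST, QSV, RSV, RUV, STU, TUV

Hence C_0 ≅ Z^7, C_1 ≅ Z^21, C_2 ≅ Z^14.

∂_1: C_1 → C_0 sends each edge [p,q] (with p < q) to q − p.
As a 7×21 matrix over Z this has rank 6, with invariant factors (1,1,1,1,1,1).

Boundary ∂_2: C_2 → C_1 sends each 2-simplex [p,q,r] to [q,r] − [p,r] + [p,q]. For instance
  ∂PRS = RS − PS + PR,
  ∂PTV = TV − PV + PT.
As a 21×14 matrix over Z this has rank 13, with invariant factors (1,1,1,1,1,1,1,1,1,1,1,1,1).

Reading off H_k = ker ∂_k / im ∂_{k+1}:

  H_0: rank C_0 − rank ∂_1 = 7 − 6 = 1, and the invariant factors of ∂_1 are all 1, so H_0 = Z.
  H_1: rank ker ∂_1 − rank ∂_2 = (21 − 6) − 13 = 2, and the invariant factors of ∂_2 are all 1, so H_1 = Z^2.
  H_2: rank ker ∂_2 − rank ∂_3 = (14 − 13) − 0 = 1, and there is no ∂_3, so H_2 = Z.

Hence the Betti numbers are b_0 = 1, b_1 = 2, b_2 = 1.

b_0 = 1, b_1 = 2, b_2 = 1.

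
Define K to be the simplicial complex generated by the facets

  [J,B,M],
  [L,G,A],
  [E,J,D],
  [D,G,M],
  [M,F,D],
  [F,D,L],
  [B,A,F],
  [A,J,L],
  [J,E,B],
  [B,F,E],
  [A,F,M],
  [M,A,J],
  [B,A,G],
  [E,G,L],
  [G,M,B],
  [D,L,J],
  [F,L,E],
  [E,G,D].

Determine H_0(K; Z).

H_0 ≅ Z.

Order the vertices as A < B < D < E < F < G < J < L < M. Listing each simplex with vertices in this order, K has dimension 2 with simplices:

  0-simplices (9): A, B, D, E, F, G, J, L, M
  1-simplices (27): AB, AF, AG, AJ, AL, AM, BE, BF, BG, BJ, BM, DE, DF, DG, DJ, DL, DM, EF, EG, EJ, EL, FL, FM, GL, GM, JL, JM
  2-simplices (18): ABF, ABG, AFM, AGL, AJL, AJM, BEF, BEJ, BGM, BJM, DEG, DEJ, DFL, DFM, DGM, DJL, EFL, EGL

giving chain groups C_0 ≅ Z^9, C_1 ≅ Z^27, C_2 ≅ Z^18.

∂_1: C_1 → C_0 is given by ∂[p,q] = [q] − [p]. For instance
  ∂AL = L − A.
The resulting 9×27 matrix has rank 8, and its Smith normal form has invariant factors (1,1,1,1,1,1,1,1).

The boundary map ∂_2: C_2 → C_1 maps a triangle to the signed sum of its edges. For instance
  ∂ABF = BF − AF + AB,
  ∂DFM = FM − DM + DF.
The resulting 27×18 matrix has rank 18, and its Smith normal form has invariant factors (1,1,1,1,1,1,1,1,1,1,1,1,1,1,1,1,1,2).

Reading off H_k = ker ∂_k / im ∂_{k+1}:

  H_0: rank C_0 − rank ∂_1 = 9 − 8 = 1, and the invariant factors of ∂_1 are all 1, so H_0 = Z.

(K is a triangulation of the Klein bottle.)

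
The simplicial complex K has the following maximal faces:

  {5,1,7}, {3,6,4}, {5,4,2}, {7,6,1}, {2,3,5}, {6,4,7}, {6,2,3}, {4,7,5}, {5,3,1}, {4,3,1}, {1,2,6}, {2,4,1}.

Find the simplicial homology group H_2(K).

H_2 ≅ 0.

Fix the vertex order 1 < 2 < 3 < 4 < 5 < 6 < 7 and write every simplex with vertices in increasing order. Then dim K = 2 and the simplices of K are:

  0-simplices (7): [1], [2], [3], [4], [5], [6], [7]
  1-simplices (18): [1,2], [1,3], [1,4], [1,5], [1,6], [1,7], [2,3], [2,4], [2,5], [2,6], [3,4], [3,5], [3,6], [4,5], [4,6], [4,7], [5,7], [6,7]
  2-simplices (12): [1,2,4], [1,2,6], [1,3,4], [1,3,5], [1,5,7], [1,6,7], [2,3,5], [2,3,6], [2,4,5], [3,4,6], [4,5,7], [4,6,7]

giving chain groups C_0 ≅ Z^7, C_1 ≅ Z^18, C_2 ≅ Z^12.

The boundary map ∂_1: C_1 → C_0 maps an edge to its endpoints' difference, ∂[p,q] = q − p. For instance
  ∂[2,5] = [5] − [2].
As a 7×18 matrix over Z this has rank 6, with invariant factors (1,1,1,1,1,1).

∂_2: C_2 → C_1 maps a triangle to the signed sum of its edges. For instance
  ∂[1,6,7] = [6,7] − [1,7] + [1,6],
  ∂[3,4,6] = [4,6] − [3,6] + [3,4].
The resulting 18×12 matrix has rank 12, and its Smith normal form has invariant factors (1,1,1,1,1,1,1,1,1,1,1,2).

Now H_k = ker ∂_k / im ∂_{k+1}, so:

  H_2: rank ker ∂_2 − rank ∂_3 = (12 − 12) − 0 = 0, and there is no ∂_3, so H_2 = 0.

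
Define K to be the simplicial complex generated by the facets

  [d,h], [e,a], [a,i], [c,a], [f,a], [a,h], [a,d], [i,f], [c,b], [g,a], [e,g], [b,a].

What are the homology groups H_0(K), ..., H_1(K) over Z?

H_0 ≅ Z,  H_1 ≅ Z^4.

Take the total order a < b < c < d < e < f < g < h < i on the vertex set. Then K (dimension 1) consists of the simplices:

  0-simplices (9): a, b, c, d, e, f, g, h, i
  1-simplices (12): ab, ac, ad, ae, af, ag, ah, ai, bc, dh, eg, fi

so the chain groups are C_0 ≅ Z^9, C_1 ≅ Z^12.

The boundary map ∂_1: C_1 → C_0 is given by ∂[p,q] = [q] − [p]. For instance
  ∂eg = g − e.
This gives a 9×12 integer matrix of rank 8; reducing to Smith normal form yields diagonal entries (1,1,1,1,1,1,1,1).

From H_k ≅ ker(∂_k) / im(∂_{k+1}) we obtain:

  H_0: rank C_0 − rank ∂_1 = 9 − 8 = 1, and the invariant factors of ∂_1 are all 1, so H_0 ≅ Z.
  H_1: rank ker ∂_1 − rank ∂_2 = (12 − 8) − 0 = 4, and there is no ∂_2, so H_1 ≅ Z^4.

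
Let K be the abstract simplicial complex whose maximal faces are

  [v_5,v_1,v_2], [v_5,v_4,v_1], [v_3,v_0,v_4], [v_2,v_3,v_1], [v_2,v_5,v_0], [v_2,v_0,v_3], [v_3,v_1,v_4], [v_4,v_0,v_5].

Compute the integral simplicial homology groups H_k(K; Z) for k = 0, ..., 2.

Order the vertices as v_0 < v_1 < v_2 < v_3 < v_4 < v_5. Listing each simplex with vertices in this order, K has dimension 2 with simplices:

  0-simplices (6): [v_0], [v_1], [v_2], [v_3], [v_4], [v_5]
  1-simplices (12): [v_0,v_2], [v_0,v_3], [v_0,v_4], [v_0,v_5], [v_1,v_2], [v_1,v_3], [v_1,v_4], [v_1,v_5], [v_2,v_3], [v_2,v_5], [v_3,v_4], [v_4,v_5]
  2-simplices (8): [v_0,v_2,v_3], [v_0,v_2,v_5], [v_0,v_3,v_4], [v_0,v_4,v_5], [v_1,v_2,v_3], [v_1,v_2,v_5], [v_1,v_3,v_4], [v_1,v_4,v_5]

so the chain groups are C_0 ≅ Z^6, C_1 ≅ Z^12, C_2 ≅ Z^8.

∂_1: C_1 → C_0 is given by ∂[p,q] = [q] − [p]. For instance
  ∂[v_1,v_4] = [v_4] − [v_1].
This gives a 6×12 integer matrix of rank 5; reducing to Smith normal form yields diagonal entries (1,1,1,1,1).

∂_2: C_2 → C_1 maps a triangle to the signed sum of its edges. For instance
  ∂[v_0,v_4,v_5] = [v_4,v_5] − [v_0,v_5] + [v_0,v_4],
  ∂[v_1,v_3,v_4] = [v_3,v_4] − [v_1,v_4] + [v_1,v_3].
The 12×8 boundary matrix has rank 7 and Smith normal form diag(1,1,1,1,1,1,1).

From H_k ≅ ker(∂_k) / im(∂_{k+1}) we obtain:

  H_0: rank C_0 − rank ∂_1 = 6 − 5 = 1, and the invariant factors of ∂_1 are all 1, so H_0 ≅ Z.
  H_1: rank ker ∂_1 − rank ∂_2 = (12 − 5) − 7 = 0, and the invariant factors of ∂_2 are all 1, so H_1 ≅ 0.
  H_2: rank ker ∂_2 − rank ∂_3 = (8 − 7) − 0 = 1, and there is no ∂_3, so H_2 ≅ Z.

(K is a triangulation of the 2-sphere S^2.)

H_0 = Z,  H_1 = 0,  H_2 = Z.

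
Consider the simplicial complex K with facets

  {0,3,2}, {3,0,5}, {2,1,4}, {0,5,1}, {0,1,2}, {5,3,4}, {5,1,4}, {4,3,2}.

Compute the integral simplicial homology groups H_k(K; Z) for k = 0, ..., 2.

H_0 = Z,  H_1 = 0,  H_2 = Z.

We work with the vertex ordering 0 < 1 < 2 < 3 < 4 < 5. The simplices of K, each written with vertices in increasing order, are:

  0-simplices (6): [0], [1], [2], [3], [4], [5]
  1-simplices (12): [0,1], [0,2], [0,3], [0,5], [1,2], [1,4], [1,5], [2,3], [2,4], [3,4], [3,5], [4,5]
  2-simplices (8): [0,1,2], [0,1,5], [0,2,3], [0,3,5], [1,2,4], [1,4,5], [2,3,4], [3,4,5]

so the chain groups are C_0 ≅ Z^6, C_1 ≅ Z^12, C_2 ≅ Z^8.

∂_1: C_1 → C_0 sends each edge [p,q] (with p < q) to q − p. For instance
  ∂[3,5] = [5] − [3].
This gives a 6×12 integer matrix of rank 5; reducing to Smith normal form yields diagonal entries (1,1,1,1,1).

The boundary map ∂_2: C_2 → C_1 acts by ∂[p,q,r] = [q,r] − [p,r] + [p,q]. For instance
  ∂[2,3,4] = [3,4] − [2,4] + [2,3],
  ∂[0,3,5] = [3,5] − [0,5] + [0,3].
As a 12×8 matrix over Z this has rank 7, with invariant factors (1,1,1,1,1,1,1).

From H_k ≅ ker(∂_k) / im(∂_{k+1}) we obtain:

  H_0: rank C_0 − rank ∂_1 = 6 − 5 = 1, and the invariant factors of ∂_1 are all 1, so H_0 = Z.
  H_1: rank ker ∂_1 − rank ∂_2 = (12 − 5) − 7 = 0, and the invariant factors of ∂_2 are all 1, so H_1 = 0.
  H_2: rank ker ∂_2 − rank ∂_3 = (8 − 7) − 0 = 1, and there is no ∂_3, so H_2 = Z.

(K is a triangulation of the 2-sphere S^2.)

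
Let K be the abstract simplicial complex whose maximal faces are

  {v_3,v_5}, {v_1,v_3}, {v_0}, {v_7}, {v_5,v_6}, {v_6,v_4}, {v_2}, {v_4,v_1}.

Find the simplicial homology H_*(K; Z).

K has 8 vertices, 5 edges.
rank ∂_0 = 0, rank ∂_1 = 4 ⇒ b_0 = 8 − 0 − 4 = 4; all invariant factors of ∂_1 are 1 so no torsion. So H_0 ≅ Z^4.
rank ∂_1 = 4, rank ∂_2 = 0 ⇒ b_1 = 5 − 4 − 0 = 1. So H_1 ≅ Z.

H_0 = Z^4,  H_1 = Z.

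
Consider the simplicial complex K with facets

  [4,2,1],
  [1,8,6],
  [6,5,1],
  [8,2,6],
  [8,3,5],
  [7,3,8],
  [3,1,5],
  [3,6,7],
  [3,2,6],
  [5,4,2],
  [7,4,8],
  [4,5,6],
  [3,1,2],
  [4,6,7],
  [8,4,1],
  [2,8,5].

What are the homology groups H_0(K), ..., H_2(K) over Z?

H_0 = Z,  H_1 = Z^2,  H_2 = Z.

K has 8 vertices, 24 edges, 16 triangles.
rank ∂_0 = 0, rank ∂_1 = 7 ⇒ b_0 = 8 − 0 − 7 = 1; all invariant factors of ∂_1 are 1 so no torsion. So H_0 ≅ Z.
rank ∂_1 = 7, rank ∂_2 = 15 ⇒ b_1 = 24 − 7 − 15 = 2; all invariant factors of ∂_2 are 1 so no torsion. So H_1 ≅ Z^2.
rank ∂_2 = 15, rank ∂_3 = 0 ⇒ b_2 = 16 − 15 − 0 = 1. So H_2 ≅ Z.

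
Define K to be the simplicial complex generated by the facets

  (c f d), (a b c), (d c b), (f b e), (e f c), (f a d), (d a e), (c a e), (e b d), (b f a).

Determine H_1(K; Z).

K has 6 vertices, 15 edges, 10 triangles.
rank ∂_1 = 5, rank ∂_2 = 10 ⇒ b_1 = 15 − 5 − 10 = 0; ∂_2 has invariant factor(s) [2] giving torsion. So H_1 ≅ Z/2.

H_1 ≅ Z/2.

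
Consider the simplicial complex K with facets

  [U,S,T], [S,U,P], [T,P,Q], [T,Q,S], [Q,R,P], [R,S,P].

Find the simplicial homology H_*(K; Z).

H_0 ≅ Z,  H_1 ≅ Z,  H_2 = 0.

Take the total order P < Q < R < S < T < U on the vertex set. Then K (dimension 2) consists of the simplices:

  0-simplices (6): P, Q, R, S, T, U
  1-simplices (12): PQ, PR, PS, PT, PU, QR, QS, QT, RS, ST, SU, TU
  2-simplices (6): PQR, PQT, PRS, PSU, QST, STU

Hence C_0 ≅ Z^6, C_1 ≅ Z^12, C_2 ≅ Z^6.

The boundary map ∂_1: C_1 → C_0 is given by ∂[p,q] = [q] − [p]. For instance
  ∂QS = S − Q.
This gives a 6×12 integer matrix of rank 5; reducing to Smith normal form yields diagonal entries (1,1,1,1,1).

The boundary map ∂_2: C_2 → C_1 sends each 2-simplex [p,q,r] to [q,r] − [p,r] + [p,q]. For instance
  ∂PSU = SU − PU + PS,
  ∂QST = ST − QT + QS.
As a 12×6 matrix over Z this has rank 6, with invariant factors (1,1,1,1,1,1).

From H_k ≅ ker(∂_k) / im(∂_{k+1}) we obtain:

  H_0: rank C_0 − rank ∂_1 = 6 − 5 = 1, and the invariant factors of ∂_1 are all 1, so H_0 = Z.
  H_1: rank ker ∂_1 − rank ∂_2 = (12 − 5) − 6 = 1, and the invariant factors of ∂_2 are all 1, so H_1 = Z.
  H_2: rank ker ∂_2 − rank ∂_3 = (6 − 6) − 0 = 0, and there is no ∂_3, so H_2 = 0.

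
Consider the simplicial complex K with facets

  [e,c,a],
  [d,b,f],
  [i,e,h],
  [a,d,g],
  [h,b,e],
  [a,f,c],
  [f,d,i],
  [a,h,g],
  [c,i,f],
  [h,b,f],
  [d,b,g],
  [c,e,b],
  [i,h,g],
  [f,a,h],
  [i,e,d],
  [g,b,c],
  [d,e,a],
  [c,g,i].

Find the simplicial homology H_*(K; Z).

H_0 = Z,  H_1 = Z^2,  H_2 = Z.

Take the total order a < b < c < d < e < f < g < h < i on the vertex set. Then K (dimension 2) consists of the simplices:

  0-simplices (9): a, b, c, d, e, f, g, h, i
  1-simplices (27): ac, ad, ae, af, ag, ah, bc, bd, be, bf, bg, bh, ce, cf, cg, ci, de, df, dg, di, eh, ei, fh, fi, gh, gi, hi
  2-simplices (18): ace, acf, ade, adg, afh, agh, bce, bcg, bdf, bdg, beh, bfh, cfi, cgi, dei, dfi, ehi, ghi

so the chain groups are C_0 ≅ Z^9, C_1 ≅ Z^27, C_2 ≅ Z^18.

Boundary ∂_1: C_1 → C_0 is given by ∂[p,q] = [q] − [p].
As a 9×27 matrix over Z this has rank 8, with invariant factors (1,1,1,1,1,1,1,1).

The boundary map ∂_2: C_2 → C_1 maps a triangle to the signed sum of its edges. For instance
  ∂cgi = gi − ci + cg,
  ∂acf = cf − af + ac.
This gives a 27×18 integer matrix of rank 17; reducing to Smith normal form yields diagonal entries (1,1,1,1,1,1,1,1,1,1,1,1,1,1,1,1,1).

Reading off H_k = ker ∂_k / im ∂_{k+1}:

  H_0: rank C_0 − rank ∂_1 = 9 − 8 = 1, and the invariant factors of ∂_1 are all 1, so H_0 ≅ Z.
  H_1: rank ker ∂_1 − rank ∂_2 = (27 − 8) − 17 = 2, and the invariant factors of ∂_2 are all 1, so H_1 ≅ Z^2.
  H_2: rank ker ∂_2 − rank ∂_3 = (18 − 17) − 0 = 1, and there is no ∂_3, so H_2 ≅ Z.

As a check, the Euler characteristic is 9 − 27 + 18 = 0, which agrees with 1 − 2 + 1 = 0.
(K is a triangulation of the torus T^2.)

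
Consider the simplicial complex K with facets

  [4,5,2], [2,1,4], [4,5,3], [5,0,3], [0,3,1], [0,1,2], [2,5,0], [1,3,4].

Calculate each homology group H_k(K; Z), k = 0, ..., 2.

H_0 ≅ Z,  H_1 = 0,  H_2 ≅ Z.

K has 6 vertices, 12 edges, 8 triangles.
rank ∂_0 = 0, rank ∂_1 = 5 ⇒ b_0 = 6 − 0 − 5 = 1; all invariant factors of ∂_1 are 1 so no torsion. So H_0 ≅ Z.
rank ∂_1 = 5, rank ∂_2 = 7 ⇒ b_1 = 12 − 5 − 7 = 0; all invariant factors of ∂_2 are 1 so no torsion. So H_1 ≅ 0.
rank ∂_2 = 7, rank ∂_3 = 0 ⇒ b_2 = 8 − 7 − 0 = 1. So H_2 ≅ Z.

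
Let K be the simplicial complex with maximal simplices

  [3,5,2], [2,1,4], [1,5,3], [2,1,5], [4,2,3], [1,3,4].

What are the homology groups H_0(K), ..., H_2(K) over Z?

Fix the vertex order 1 < 2 < 3 < 4 < 5 and write every simplex with vertices in increasing order. Then dim K = 2 and the simplices of K are:

  0-simplices (5): [1], [2], [3], [4], [5]
  1-simplices (9): [1,2], [1,3], [1,4], [1,5], [2,3], [2,4], [2,5], [3,4], [3,5]
  2-simplices (6): [1,2,4], [1,2,5], [1,3,4], [1,3,5], [2,3,4], [2,3,5]

Hence C_0 ≅ Z^5, C_1 ≅ Z^9, C_2 ≅ Z^6.

The boundary map ∂_1: C_1 → C_0 sends each edge [p,q] (with p < q) to q − p. For instance
  ∂[2,4] = [4] − [2].
This gives a 5×9 integer matrix of rank 4; reducing to Smith normal form yields diagonal entries (1,1,1,1).

The boundary map ∂_2: C_2 → C_1 acts by ∂[p,q,r] = [q,r] − [p,r] + [p,q]. For instance
  ∂[2,3,4] = [3,4] − [2,4] + [2,3],
  ∂[1,3,4] = [3,4] − [1,4] + [1,3].
As a 9×6 matrix over Z this has rank 5, with invariant factors (1,1,1,1,1).

Reading off H_k = ker ∂_k / im ∂_{k+1}:

  H_0: rank C_0 − rank ∂_1 = 5 − 4 = 1, and the invariant factors of ∂_1 are all 1, so H_0 ≅ Z.
  H_1: rank ker ∂_1 − rank ∂_2 = (9 − 4) − 5 = 0, and the invariant factors of ∂_2 are all 1, so H_1 ≅ 0.
  H_2: rank ker ∂_2 − rank ∂_3 = (6 − 5) − 0 = 1, and there is no ∂_3, so H_2 ≅ Z.

(K is a triangulation of the 2-sphere S^2.)

H_0 = Z,  H_1 = 0,  H_2 = Z.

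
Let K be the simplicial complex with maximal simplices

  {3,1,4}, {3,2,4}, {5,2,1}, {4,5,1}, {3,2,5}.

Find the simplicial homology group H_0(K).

Order the vertices as 1 < 2 < 3 < 4 < 5. Listing each simplex with vertices in this order, K has dimension 2 with simplices:

  0-simplices (5): [1], [2], [3], [4], [5]
  1-simplices (10): [1,2], [1,3], [1,4], [1,5], [2,3], [2,4], [2,5], [3,4], [3,5], [4,5]
  2-simplices (5): [1,2,5], [1,3,4], [1,4,5], [2,3,4], [2,3,5]

so the chain groups are C_0 ≅ Z^5, C_1 ≅ Z^10, C_2 ≅ Z^5.

∂_1: C_1 → C_0 maps an edge to its endpoints' difference, ∂[p,q] = q − p.
This gives a 5×10 integer matrix of rank 4; reducing to Smith normal form yields diagonal entries (1,1,1,1).

∂_2: C_2 → C_1 sends each 2-simplex [p,q,r] to [q,r] − [p,r] + [p,q]. For instance
  ∂[1,4,5] = [4,5] − [1,5] + [1,4],
  ∂[2,3,5] = [3,5] − [2,5] + [2,3].
The resulting 10×5 matrix has rank 5, and its Smith normal form has invariant factors (1,1,1,1,1).

Computing H_k = (kernel of ∂_k) / (image of ∂_{k+1}):

  H_0: rank C_0 − rank ∂_1 = 5 − 4 = 1, and the invariant factors of ∂_1 are all 1, so H_0 ≅ Z.

H_0 = Z.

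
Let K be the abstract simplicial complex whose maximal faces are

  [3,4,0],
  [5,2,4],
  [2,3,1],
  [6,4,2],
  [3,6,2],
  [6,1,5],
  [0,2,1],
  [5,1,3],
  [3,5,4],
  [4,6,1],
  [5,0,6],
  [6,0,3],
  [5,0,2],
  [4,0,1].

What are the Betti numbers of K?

b_0 = 1, b_1 = 2, b_2 = 1.

Take the total order 0 < 1 < 2 < 3 < 4 < 5 < 6 on the vertex set. Then K (dimension 2) consists of the simplices:

  0-simplices (7): [0], [1], [2], [3], [4], [5], [6]
  1-simplices (21): [0,1], [0,2], [0,3], [0,4], [0,5], [0,6], [1,2], [1,3], [1,4], [1,5], [1,6], [2,3], [2,4], [2,5], [2,6], [3,4], [3,5], [3,6], [4,5], [4,6], [5,6]
  2-simplices (14): [0,1,2], [0,1,4], [0,2,5], [0,3,4], [0,3,6], [0,5,6], [1,2,3], [1,3,5], [1,4,6], [1,5,6], [2,3,6], [2,4,5], [2,4,6], [3,4,5]

giving chain groups C_0 ≅ Z^7, C_1 ≅ Z^21, C_2 ≅ Z^14.

The boundary map ∂_1: C_1 → C_0 maps an edge to its endpoints' difference, ∂[p,q] = q − p.
As a 7×21 matrix over Z this has rank 6, with invariant factors (1,1,1,1,1,1).

The boundary map ∂_2: C_2 → C_1 acts by ∂[p,q,r] = [q,r] − [p,r] + [p,q]. For instance
  ∂[0,1,4] = [1,4] − [0,4] + [0,1],
  ∂[1,5,6] = [5,6] − [1,6] + [1,5].
This gives a 21×14 integer matrix of rank 13; reducing to Smith normal form yields diagonal entries (1,1,1,1,1,1,1,1,1,1,1,1,1).

Now H_k = ker ∂_k / im ∂_{k+1}, so:

  H_0: rank C_0 − rank ∂_1 = 7 − 6 = 1, and the invariant factors of ∂_1 are all 1, so H_0 ≅ Z.
  H_1: rank ker ∂_1 − rank ∂_2 = (21 − 6) − 13 = 2, and the invariant factors of ∂_2 are all 1, so H_1 ≅ Z^2.
  H_2: rank ker ∂_2 − rank ∂_3 = (14 − 13) − 0 = 1, and there is no ∂_3, so H_2 ≅ Z.

Hence the Betti numbers are b_0 = 1, b_1 = 2, b_2 = 1.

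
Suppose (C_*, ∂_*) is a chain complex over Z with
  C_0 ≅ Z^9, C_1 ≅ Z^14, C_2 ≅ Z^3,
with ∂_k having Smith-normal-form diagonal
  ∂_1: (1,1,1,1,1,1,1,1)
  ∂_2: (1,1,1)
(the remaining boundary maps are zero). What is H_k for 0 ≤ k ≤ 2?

H_0 = Z,  H_1 = Z^3,  H_2 = 0.

H_0: b_0 = 9 − 0 − 8 = 1; torsion from ∂_1 factors > 1: none. So H_0 = Z.
H_1: b_1 = 14 − 8 − 3 = 3; torsion from ∂_2 factors > 1: none. So H_1 = Z^3.
H_2: b_2 = 3 − 3 − 0 = 0; torsion from ∂_3 factors > 1: none. So H_2 = 0.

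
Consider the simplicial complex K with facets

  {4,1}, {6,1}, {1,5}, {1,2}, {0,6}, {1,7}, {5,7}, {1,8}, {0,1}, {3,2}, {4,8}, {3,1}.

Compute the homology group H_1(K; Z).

H_1 ≅ Z^4.

Order the vertices as 0 < 1 < 2 < 3 < 4 < 5 < 6 < 7 < 8. Listing each simplex with vertices in this order, K has dimension 1 with simplices:

  0-simplices (9): [0], [1], [2], [3], [4], [5], [6], [7], [8]
  1-simplices (12): [0,1], [0,6], [1,2], [1,3], [1,4], [1,5], [1,6], [1,7], [1,8], [2,3], [4,8], [5,7]

Hence C_0 ≅ Z^9, C_1 ≅ Z^12.

∂_1: C_1 → C_0 maps an edge to its endpoints' difference, ∂[p,q] = q − p. For instance
  ∂[4,8] = [8] − [4].
As a 9×12 matrix over Z this has rank 8, with invariant factors (1,1,1,1,1,1,1,1).

Computing H_k = (kernel of ∂_k) / (image of ∂_{k+1}):

  H_1: rank ker ∂_1 − rank ∂_2 = (12 − 8) − 0 = 4, and there is no ∂_2, so H_1 = Z^4.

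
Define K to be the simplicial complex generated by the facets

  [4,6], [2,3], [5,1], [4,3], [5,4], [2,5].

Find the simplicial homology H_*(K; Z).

Order the vertices as 1 < 2 < 3 < 4 < 5 < 6. Listing each simplex with vertices in this order, K has dimension 1 with simplices:

  0-simplices (6): [1], [2], [3], [4], [5], [6]
  1-simplices (6): [1,5], [2,3], [2,5], [3,4], [4,5], [4,6]

giving chain groups C_0 ≅ Z^6, C_1 ≅ Z^6.

∂_1: C_1 → C_0 is given by ∂[p,q] = [q] − [p]. For instance
  ∂[2,5] = [5] − [2].
The resulting 6×6 matrix has rank 5, and its Smith normal form has invariant factors (1,1,1,1,1).

Now H_k = ker ∂_k / im ∂_{k+1}, so:

  H_0: rank C_0 − rank ∂_1 = 6 − 5 = 1, and the invariant factors of ∂_1 are all 1, so H_0 ≅ Z.
  H_1: rank ker ∂_1 − rank ∂_2 = (6 − 5) − 0 = 1, and there is no ∂_2, so H_1 ≅ Z.

H_0 = Z,  H_1 = Z.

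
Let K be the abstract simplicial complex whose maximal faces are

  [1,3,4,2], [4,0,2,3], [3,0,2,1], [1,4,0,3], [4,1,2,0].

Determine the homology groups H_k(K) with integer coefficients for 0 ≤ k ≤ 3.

K has 5 vertices, 10 edges, 10 triangles, 5 3-simplices.
rank ∂_0 = 0, rank ∂_1 = 4 ⇒ b_0 = 5 − 0 − 4 = 1; all invariant factors of ∂_1 are 1 so no torsion. So H_0 = Z.
rank ∂_1 = 4, rank ∂_2 = 6 ⇒ b_1 = 10 − 4 − 6 = 0; all invariant factors of ∂_2 are 1 so no torsion. So H_1 = 0.
rank ∂_2 = 6, rank ∂_3 = 4 ⇒ b_2 = 10 − 6 − 4 = 0; all invariant factors of ∂_3 are 1 so no torsion. So H_2 = 0.
rank ∂_3 = 4, rank ∂_4 = 0 ⇒ b_3 = 5 − 4 − 0 = 1. So H_3 = Z.

H_0 ≅ Z,  H_1 = 0,  H_2 = 0,  H_3 ≅ Z.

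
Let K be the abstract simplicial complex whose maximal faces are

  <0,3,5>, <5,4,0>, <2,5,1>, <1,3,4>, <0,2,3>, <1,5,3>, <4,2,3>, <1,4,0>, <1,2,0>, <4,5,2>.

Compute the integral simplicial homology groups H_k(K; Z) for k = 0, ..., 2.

H_0 ≅ Z,  H_1 ≅ Z/2,  H_2 = 0.

We work with the vertex ordering 0 < 1 < 2 < 3 < 4 < 5. The simplices of K, each written with vertices in increasing order, are:

  0-simplices (6): [0], [1], [2], [3], [4], [5]
  1-simplices (15): [0,1], [0,2], [0,3], [0,4], [0,5], [1,2], [1,3], [1,4], [1,5], [2,3], [2,4], [2,5], [3,4], [3,5], [4,5]
  2-simplices (10): [0,1,2], [0,1,4], [0,2,3], [0,3,5], [0,4,5], [1,2,5], [1,3,4], [1,3,5], [2,3,4], [2,4,5]

giving chain groups C_0 ≅ Z^6, C_1 ≅ Z^15, C_2 ≅ Z^10.

∂_1: C_1 → C_0 is given by ∂[p,q] = [q] − [p]. For instance
  ∂[0,3] = [3] − [0].
This gives a 6×15 integer matrix of rank 5; reducing to Smith normal form yields diagonal entries (1,1,1,1,1).

Boundary ∂_2: C_2 → C_1 sends each 2-simplex [p,q,r] to [q,r] − [p,r] + [p,q]. For instance
  ∂[2,4,5] = [4,5] − [2,5] + [2,4],
  ∂[0,4,5] = [4,5] − [0,5] + [0,4].
The 15×10 boundary matrix has rank 10 and Smith normal form diag(1,1,1,1,1,1,1,1,1,2).

Now H_k = ker ∂_k / im ∂_{k+1}, so:

  H_0: rank C_0 − rank ∂_1 = 6 − 5 = 1, and the invariant factors of ∂_1 are all 1, so H_0 = Z.
  H_1: rank ker ∂_1 − rank ∂_2 = (15 − 5) − 10 = 0, and ∂_2 has invariant factor 2 > 1, so H_1 = Z/2.
  H_2: rank ker ∂_2 − rank ∂_3 = (10 − 10) − 0 = 0, and there is no ∂_3, so H_2 = 0.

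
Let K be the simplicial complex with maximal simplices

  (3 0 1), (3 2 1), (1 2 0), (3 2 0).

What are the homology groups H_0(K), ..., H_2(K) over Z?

H_0 ≅ Z,  H_1 = 0,  H_2 ≅ Z.

Order the vertices as 0 < 1 < 2 < 3. Listing each simplex with vertices in this order, K has dimension 2 with simplices:

  0-simplices (4): [0], [1], [2], [3]
  1-simplices (6): [0,1], [0,2], [0,3], [1,2], [1,3], [2,3]
  2-simplices (4): [0,1,2], [0,1,3], [0,2,3], [1,2,3]

so the chain groups are C_0 ≅ Z^4, C_1 ≅ Z^6, C_2 ≅ Z^4.

The boundary map ∂_1: C_1 → C_0 maps an edge to its endpoints' difference, ∂[p,q] = q − p. For instance
  ∂[2,3] = [3] − [2].
The resulting 4×6 matrix has rank 3, and its Smith normal form has invariant factors (1,1,1).

Boundary ∂_2: C_2 → C_1 sends each 2-simplex [p,q,r] to [q,r] − [p,r] + [p,q]. For instance
  ∂[0,1,3] = [1,3] − [0,3] + [0,1],
  ∂[0,1,2] = [1,2] − [0,2] + [0,1].
The resulting 6×4 matrix has rank 3, and its Smith normal form has invariant factors (1,1,1).

Now H_k = ker ∂_k / im ∂_{k+1}, so:

  H_0: rank C_0 − rank ∂_1 = 4 − 3 = 1, and the invariant factors of ∂_1 are all 1, so H_0 ≅ Z.
  H_1: rank ker ∂_1 − rank ∂_2 = (6 − 3) − 3 = 0, and the invariant factors of ∂_2 are all 1, so H_1 ≅ 0.
  H_2: rank ker ∂_2 − rank ∂_3 = (4 − 3) − 0 = 1, and there is no ∂_3, so H_2 ≅ Z.

As a check, the Euler characteristic is 4 − 6 + 4 = 2, which agrees with 1 − 0 + 1 = 2.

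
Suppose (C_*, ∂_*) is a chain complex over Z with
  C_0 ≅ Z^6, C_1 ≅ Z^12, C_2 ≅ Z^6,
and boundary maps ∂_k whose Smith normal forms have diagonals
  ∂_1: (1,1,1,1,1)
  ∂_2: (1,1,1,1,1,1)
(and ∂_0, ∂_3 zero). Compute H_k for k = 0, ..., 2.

H_0: b_0 = 6 − 0 − 5 = 1; torsion from ∂_1 factors > 1: none. So H_0 = Z.
H_1: b_1 = 12 − 5 − 6 = 1; torsion from ∂_2 factors > 1: none. So H_1 = Z.
H_2: b_2 = 6 − 6 − 0 = 0; torsion from ∂_3 factors > 1: none. So H_2 = 0.

H_0 = Z,  H_1 = Z,  H_2 = 0.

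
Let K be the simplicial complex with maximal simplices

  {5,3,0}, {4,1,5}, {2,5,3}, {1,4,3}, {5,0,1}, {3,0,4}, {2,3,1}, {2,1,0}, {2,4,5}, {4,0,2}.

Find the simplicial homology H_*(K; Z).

Order the vertices as 0 < 1 < 2 < 3 < 4 < 5. Listing each simplex with vertices in this order, K has dimension 2 with simplices:

  0-simplices (6): [0], [1], [2], [3], [4], [5]
  1-simplices (15): [0,1], [0,2], [0,3], [0,4], [0,5], [1,2], [1,3], [1,4], [1,5], [2,3], [2,4], [2,5], [3,4], [3,5], [4,5]
  2-simplices (10): [0,1,2], [0,1,5], [0,2,4], [0,3,4], [0,3,5], [1,2,3], [1,3,4], [1,4,5], [2,3,5], [2,4,5]

giving chain groups C_0 ≅ Z^6, C_1 ≅ Z^15, C_2 ≅ Z^10.

The boundary map ∂_1: C_1 → C_0 is given by ∂[p,q] = [q] − [p].
The resulting 6×15 matrix has rank 5, and its Smith normal form has invariant factors (1,1,1,1,1).

∂_2: C_2 → C_1 acts by ∂[p,q,r] = [q,r] − [p,r] + [p,q]. For instance
  ∂[2,3,5] = [3,5] − [2,5] + [2,3],
  ∂[0,2,4] = [2,4] − [0,4] + [0,2].
This gives a 15×10 integer matrix of rank 10; reducing to Smith normal form yields diagonal entries (1,1,1,1,1,1,1,1,1,2).

From H_k ≅ ker(∂_k) / im(∂_{k+1}) we obtain:

  H_0: rank C_0 − rank ∂_1 = 6 − 5 = 1, and the invariant factors of ∂_1 are all 1, so H_0 ≅ Z.
  H_1: rank ker ∂_1 − rank ∂_2 = (15 − 5) − 10 = 0, and ∂_2 has invariant factor 2 > 1, so H_1 ≅ Z/2.
  H_2: rank ker ∂_2 − rank ∂_3 = (10 − 10) − 0 = 0, and there is no ∂_3, so H_2 ≅ 0.

H_0 ≅ Z,  H_1 ≅ Z/2,  H_2 = 0.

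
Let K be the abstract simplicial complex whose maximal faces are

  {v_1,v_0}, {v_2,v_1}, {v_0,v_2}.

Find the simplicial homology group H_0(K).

Order the vertices as v_0 < v_1 < v_2. Listing each simplex with vertices in this order, K has dimension 1 with simplices:

  0-simplices (3): [v_0], [v_1], [v_2]
  1-simplices (3): [v_0,v_1], [v_0,v_2], [v_1,v_2]

Hence C_0 ≅ Z^3, C_1 ≅ Z^3.

∂_1: C_1 → C_0 sends each edge [p,q] (with p < q) to q − p.
The resulting 3×3 matrix has rank 2, and its Smith normal form has invariant factors (1,1).

Now H_k = ker ∂_k / im ∂_{k+1}, so:

  H_0: rank C_0 − rank ∂_1 = 3 − 2 = 1, and the invariant factors of ∂_1 are all 1, so H_0 ≅ Z.

H_0 = Z.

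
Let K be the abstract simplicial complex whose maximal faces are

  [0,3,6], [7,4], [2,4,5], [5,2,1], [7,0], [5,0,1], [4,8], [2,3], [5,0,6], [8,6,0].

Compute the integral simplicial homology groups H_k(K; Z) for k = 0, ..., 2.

Fix the vertex order 0 < 1 < 2 < 3 < 4 < 5 < 6 < 7 < 8 and write every simplex with vertices in increasing order. Then dim K = 2 and the simplices of K are:

  0-simplices (9): [0], [1], [2], [3], [4], [5], [6], [7], [8]
  1-simplices (17): [0,1], [0,3], [0,5], [0,6], [0,7], [0,8], [1,2], [1,5], [2,3], [2,4], [2,5], [3,6], [4,5], [4,7], [4,8], [5,6], [6,8]
  2-simplices (6): [0,1,5], [0,3,6], [0,5,6], [0,6,8], [1,2,5], [2,4,5]

Hence C_0 ≅ Z^9, C_1 ≅ Z^17, C_2 ≅ Z^6.

The boundary map ∂_1: C_1 → C_0 is given by ∂[p,q] = [q] − [p]. For instance
  ∂[0,8] = [8] − [0].
This gives a 9×17 integer matrix of rank 8; reducing to Smith normal form yields diagonal entries (1,1,1,1,1,1,1,1).

The boundary map ∂_2: C_2 → C_1 maps a triangle to the signed sum of its edges. For instance
  ∂[0,5,6] = [5,6] − [0,6] + [0,5],
  ∂[0,3,6] = [3,6] − [0,6] + [0,3].
As a 17×6 matrix over Z this has rank 6, with invariant factors (1,1,1,1,1,1).

Now H_k = ker ∂_k / im ∂_{k+1}, so:

  H_0: rank C_0 − rank ∂_1 = 9 − 8 = 1, and the invariant factors of ∂_1 are all 1, so H_0 = Z.
  H_1: rank ker ∂_1 − rank ∂_2 = (17 − 8) − 6 = 3, and the invariant factors of ∂_2 are all 1, so H_1 = Z^3.
  H_2: rank ker ∂_2 − rank ∂_3 = (6 − 6) − 0 = 0, and there is no ∂_3, so H_2 = 0.

H_0 ≅ Z,  H_1 ≅ Z^3,  H_2 = 0.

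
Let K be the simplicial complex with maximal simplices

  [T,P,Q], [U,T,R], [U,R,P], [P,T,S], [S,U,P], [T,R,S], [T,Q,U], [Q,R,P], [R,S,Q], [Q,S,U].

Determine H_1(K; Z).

K has 6 vertices, 15 edges, 10 triangles.
rank ∂_1 = 5, rank ∂_2 = 10 ⇒ b_1 = 15 − 5 − 10 = 0; ∂_2 has invariant factor(s) [2] giving torsion. So H_1 ≅ Z_2.

H_1 ≅ Z_2.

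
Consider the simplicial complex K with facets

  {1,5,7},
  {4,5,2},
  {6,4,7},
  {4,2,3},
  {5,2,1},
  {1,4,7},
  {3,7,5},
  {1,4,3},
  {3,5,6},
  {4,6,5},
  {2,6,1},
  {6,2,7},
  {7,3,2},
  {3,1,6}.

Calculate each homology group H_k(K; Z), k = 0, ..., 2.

H_0 ≅ Z,  H_1 ≅ Z^2,  H_2 ≅ Z.

We work with the vertex ordering 1 < 2 < 3 < 4 < 5 < 6 < 7. The simplices of K, each written with vertices in increasing order, are:

  0-simplices (7): [1], [2], [3], [4], [5], [6], [7]
  1-simplices (21): [1,2], [1,3], [1,4], [1,5], [1,6], [1,7], [2,3], [2,4], [2,5], [2,6], [2,7], [3,4], [3,5], [3,6], [3,7], [4,5], [4,6], [4,7], [5,6], [5,7], [6,7]
  2-simplices (14): [1,2,5], [1,2,6], [1,3,4], [1,3,6], [1,4,7], [1,5,7], [2,3,4], [2,3,7], [2,4,5], [2,6,7], [3,5,6], [3,5,7], [4,5,6], [4,6,7]

Hence C_0 ≅ Z^7, C_1 ≅ Z^21, C_2 ≅ Z^14.

The boundary map ∂_1: C_1 → C_0 sends each edge [p,q] (with p < q) to q − p.
This gives a 7×21 integer matrix of rank 6; reducing to Smith normal form yields diagonal entries (1,1,1,1,1,1).

The boundary map ∂_2: C_2 → C_1 maps a triangle to the signed sum of its edges. For instance
  ∂[2,4,5] = [4,5] − [2,5] + [2,4],
  ∂[2,3,7] = [3,7] − [2,7] + [2,3].
The 21×14 boundary matrix has rank 13 and Smith normal form diag(1,1,1,1,1,1,1,1,1,1,1,1,1).

Reading off H_k = ker ∂_k / im ∂_{k+1}:

  H_0: rank C_0 − rank ∂_1 = 7 − 6 = 1, and the invariant factors of ∂_1 are all 1, so H_0 ≅ Z.
  H_1: rank ker ∂_1 − rank ∂_2 = (21 − 6) − 13 = 2, and the invariant factors of ∂_2 are all 1, so H_1 ≅ Z^2.
  H_2: rank ker ∂_2 − rank ∂_3 = (14 − 13) − 0 = 1, and there is no ∂_3, so H_2 ≅ Z.

As a check, the Euler characteristic is 7 − 21 + 14 = 0, which agrees with 1 − 2 + 1 = 0.
(K is a triangulation of the torus T^2.)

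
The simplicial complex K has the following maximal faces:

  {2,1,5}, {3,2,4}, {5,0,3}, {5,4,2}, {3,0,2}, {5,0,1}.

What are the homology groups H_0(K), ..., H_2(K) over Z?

H_0 ≅ Z,  H_1 ≅ Z,  H_2 = 0.

K has 6 vertices, 12 edges, 6 triangles.
rank ∂_0 = 0, rank ∂_1 = 5 ⇒ b_0 = 6 − 0 − 5 = 1; all invariant factors of ∂_1 are 1 so no torsion. So H_0 = Z.
rank ∂_1 = 5, rank ∂_2 = 6 ⇒ b_1 = 12 − 5 − 6 = 1; all invariant factors of ∂_2 are 1 so no torsion. So H_1 = Z.
rank ∂_2 = 6, rank ∂_3 = 0 ⇒ b_2 = 6 − 6 − 0 = 0. So H_2 = 0.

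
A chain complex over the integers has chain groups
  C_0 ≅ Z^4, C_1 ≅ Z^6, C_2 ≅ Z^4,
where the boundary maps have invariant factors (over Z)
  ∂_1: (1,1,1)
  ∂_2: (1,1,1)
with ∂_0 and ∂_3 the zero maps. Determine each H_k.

H_0: b_0 = 4 − 0 − 3 = 1; torsion from ∂_1 factors > 1: none. So H_0 ≅ Z.
H_1: b_1 = 6 − 3 − 3 = 0; torsion from ∂_2 factors > 1: none. So H_1 ≅ 0.
H_2: b_2 = 4 − 3 − 0 = 1; torsion from ∂_3 factors > 1: none. So H_2 ≅ Z.

H_0 ≅ Z,  H_1 = 0,  H_2 ≅ Z.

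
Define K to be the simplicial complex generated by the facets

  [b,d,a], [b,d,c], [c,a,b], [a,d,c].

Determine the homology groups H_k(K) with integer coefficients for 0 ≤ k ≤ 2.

H_0 = Z,  H_1 = 0,  H_2 = Z.

K has 4 vertices, 6 edges, 4 triangles.
rank ∂_0 = 0, rank ∂_1 = 3 ⇒ b_0 = 4 − 0 − 3 = 1; all invariant factors of ∂_1 are 1 so no torsion. So H_0 ≅ Z.
rank ∂_1 = 3, rank ∂_2 = 3 ⇒ b_1 = 6 − 3 − 3 = 0; all invariant factors of ∂_2 are 1 so no torsion. So H_1 ≅ 0.
rank ∂_2 = 3, rank ∂_3 = 0 ⇒ b_2 = 4 − 3 − 0 = 1. So H_2 ≅ Z.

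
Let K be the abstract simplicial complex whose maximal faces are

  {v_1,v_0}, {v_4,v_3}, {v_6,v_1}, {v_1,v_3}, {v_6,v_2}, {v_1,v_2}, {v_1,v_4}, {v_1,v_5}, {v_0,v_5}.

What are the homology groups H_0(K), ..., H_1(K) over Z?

Take the total order v_0 < v_1 < v_2 < v_3 < v_4 < v_5 < v_6 on the vertex set. Then K (dimension 1) consists of the simplices:

  0-simplices (7): [v_0], [v_1], [v_2], [v_3], [v_4], [v_5], [v_6]
  1-simplices (9): [v_0,v_1], [v_0,v_5], [v_1,v_2], [v_1,v_3], [v_1,v_4], [v_1,v_5], [v_1,v_6], [v_2,v_6], [v_3,v_4]

giving chain groups C_0 ≅ Z^7, C_1 ≅ Z^9.

∂_1: C_1 → C_0 sends each edge [p,q] (with p < q) to q − p. For instance
  ∂[v_0,v_5] = [v_5] − [v_0].
The resulting 7×9 matrix has rank 6, and its Smith normal form has invariant factors (1,1,1,1,1,1).

Reading off H_k = ker ∂_k / im ∂_{k+1}:

  H_0: rank C_0 − rank ∂_1 = 7 − 6 = 1, and the invariant factors of ∂_1 are all 1, so H_0 = Z.
  H_1: rank ker ∂_1 − rank ∂_2 = (9 − 6) − 0 = 3, and there is no ∂_2, so H_1 = Z^3.

(K is a triangulation of a wedge of 3 circles.)

H_0 ≅ Z,  H_1 ≅ Z^3.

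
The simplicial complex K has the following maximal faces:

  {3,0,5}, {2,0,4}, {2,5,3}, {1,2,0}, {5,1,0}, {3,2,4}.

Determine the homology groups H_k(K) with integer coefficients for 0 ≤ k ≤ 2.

Fix the vertex order 0 < 1 < 2 < 3 < 4 < 5 and write every simplex with vertices in increasing order. Then dim K = 2 and the simplices of K are:

  0-simplices (6): [0], [1], [2], [3], [4], [5]
  1-simplices (12): [0,1], [0,2], [0,3], [0,4], [0,5], [1,2], [1,5], [2,3], [2,4], [2,5], [3,4], [3,5]
  2-simplices (6): [0,1,2], [0,1,5], [0,2,4], [0,3,5], [2,3,4], [2,3,5]

Hence C_0 ≅ Z^6, C_1 ≅ Z^12, C_2 ≅ Z^6.

The boundary map ∂_1: C_1 → C_0 maps an edge to its endpoints' difference, ∂[p,q] = q − p. For instance
  ∂[3,5] = [5] − [3].
As a 6×12 matrix over Z this has rank 5, with invariant factors (1,1,1,1,1).

Boundary ∂_2: C_2 → C_1 maps a triangle to the signed sum of its edges. For instance
  ∂[0,1,5] = [1,5] − [0,5] + [0,1],
  ∂[0,2,4] = [2,4] − [0,4] + [0,2].
This gives a 12×6 integer matrix of rank 6; reducing to Smith normal form yields diagonal entries (1,1,1,1,1,1).

Now H_k = ker ∂_k / im ∂_{k+1}, so:

  H_0: rank C_0 − rank ∂_1 = 6 − 5 = 1, and the invariant factors of ∂_1 are all 1, so H_0 ≅ Z.
  H_1: rank ker ∂_1 − rank ∂_2 = (12 − 5) − 6 = 1, and the invariant factors of ∂_2 are all 1, so H_1 ≅ Z.
  H_2: rank ker ∂_2 − rank ∂_3 = (6 − 6) − 0 = 0, and there is no ∂_3, so H_2 ≅ 0.

H_0 ≅ Z,  H_1 ≅ Z,  H_2 = 0.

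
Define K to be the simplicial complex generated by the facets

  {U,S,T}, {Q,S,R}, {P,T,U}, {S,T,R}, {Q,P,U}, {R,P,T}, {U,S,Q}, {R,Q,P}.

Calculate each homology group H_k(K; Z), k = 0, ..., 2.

Take the total order P < Q < R < S < T < U on the vertex set. Then K (dimension 2) consists of the simplices:

  0-simplices (6): P, Q, R, S, T, U
  1-simplices (12): PQ, PR, PT, PU, QR, QS, QU, RS, RT, ST, SU, TU
  2-simplices (8): PQR, PQU, PRT, PTU, QRS, QSU, RST, STU

giving chain groups C_0 ≅ Z^6, C_1 ≅ Z^12, C_2 ≅ Z^8.

∂_1: C_1 → C_0 is given by ∂[p,q] = [q] − [p].
As a 6×12 matrix over Z this has rank 5, with invariant factors (1,1,1,1,1).

Boundary ∂_2: C_2 → C_1 maps a triangle to the signed sum of its edges. For instance
  ∂QRS = RS − QS + QR,
  ∂PQR = QR − PR + PQ.
The resulting 12×8 matrix has rank 7, and its Smith normal form has invariant factors (1,1,1,1,1,1,1).

From H_k ≅ ker(∂_k) / im(∂_{k+1}) we obtain:

  H_0: rank C_0 − rank ∂_1 = 6 − 5 = 1, and the invariant factors of ∂_1 are all 1, so H_0 ≅ Z.
  H_1: rank ker ∂_1 − rank ∂_2 = (12 − 5) − 7 = 0, and the invariant factors of ∂_2 are all 1, so H_1 ≅ 0.
  H_2: rank ker ∂_2 − rank ∂_3 = (8 − 7) − 0 = 1, and there is no ∂_3, so H_2 ≅ Z.

H_0 = Z,  H_1 = 0,  H_2 = Z.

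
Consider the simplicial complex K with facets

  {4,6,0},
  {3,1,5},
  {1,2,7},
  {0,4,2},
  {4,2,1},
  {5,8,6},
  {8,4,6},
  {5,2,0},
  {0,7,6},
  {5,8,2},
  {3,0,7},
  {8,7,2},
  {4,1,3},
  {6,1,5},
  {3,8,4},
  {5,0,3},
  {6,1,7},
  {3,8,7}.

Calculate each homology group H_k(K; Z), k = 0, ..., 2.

H_0 = Z,  H_1 = Z^2,  H_2 = Z.

Take the total order 0 < 1 < 2 < 3 < 4 < 5 < 6 < 7 < 8 on the vertex set. Then K (dimension 2) consists of the simplices:

  0-simplices (9): [0], [1], [2], [3], [4], [5], [6], [7], [8]
  1-simplices (27): (27 of them)
  2-simplices (18): [0,2,4], [0,2,5], [0,3,5], [0,3,7], [0,4,6], [0,6,7], [1,2,4], [1,2,7], [1,3,4], [1,3,5], [1,5,6], [1,6,7], [2,5,8], [2,7,8], [3,4,8], [3,7,8], [4,6,8], [5,6,8]

Hence C_0 ≅ Z^9, C_1 ≅ Z^27, C_2 ≅ Z^18.

Boundary ∂_1: C_1 → C_0 is given by ∂[p,q] = [q] − [p]. For instance
  ∂[0,4] = [4] − [0].
This gives a 9×27 integer matrix of rank 8; reducing to Smith normal form yields diagonal entries (1,1,1,1,1,1,1,1).

The boundary map ∂_2: C_2 → C_1 acts by ∂[p,q,r] = [q,r] − [p,r] + [p,q]. For instance
  ∂[1,6,7] = [6,7] − [1,7] + [1,6],
  ∂[0,2,5] = [2,5] − [0,5] + [0,2].
This gives a 27×18 integer matrix of rank 17; reducing to Smith normal form yields diagonal entries (1,1,1,1,1,1,1,1,1,1,1,1,1,1,1,1,1).

From H_k ≅ ker(∂_k) / im(∂_{k+1}) we obtain:

  H_0: rank C_0 − rank ∂_1 = 9 − 8 = 1, and the invariant factors of ∂_1 are all 1, so H_0 ≅ Z.
  H_1: rank ker ∂_1 − rank ∂_2 = (27 − 8) − 17 = 2, and the invariant factors of ∂_2 are all 1, so H_1 ≅ Z^2.
  H_2: rank ker ∂_2 − rank ∂_3 = (18 − 17) − 0 = 1, and there is no ∂_3, so H_2 ≅ Z.

As a check, the Euler characteristic is 9 − 27 + 18 = 0, which agrees with 1 − 2 + 1 = 0.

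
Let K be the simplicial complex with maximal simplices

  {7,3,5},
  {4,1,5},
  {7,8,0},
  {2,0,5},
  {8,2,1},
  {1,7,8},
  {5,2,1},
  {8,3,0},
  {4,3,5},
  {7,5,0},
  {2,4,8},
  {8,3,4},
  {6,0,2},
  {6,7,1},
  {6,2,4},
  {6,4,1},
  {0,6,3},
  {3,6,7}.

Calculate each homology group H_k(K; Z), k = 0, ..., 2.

We work with the vertex ordering 0 < 1 < 2 < 3 < 4 < 5 < 6 < 7 < 8. The simplices of K, each written with vertices in increasing order, are:

  0-simplices (9): [0], [1], [2], [3], [4], [5], [6], [7], [8]
  1-simplices (27): (27 of them)
  2-simplices (18): [0,2,5], [0,2,6], [0,3,6], [0,3,8], [0,5,7], [0,7,8], [1,2,5], [1,2,8], [1,4,5], [1,4,6], [1,6,7], [1,7,8], [2,4,6], [2,4,8], [3,4,5], [3,4,8], [3,5,7], [3,6,7]

so the chain groups are C_0 ≅ Z^9, C_1 ≅ Z^27, C_2 ≅ Z^18.

∂_1: C_1 → C_0 sends each edge [p,q] (with p < q) to q − p. For instance
  ∂[5,7] = [7] − [5].
The resulting 9×27 matrix has rank 8, and its Smith normal form has invariant factors (1,1,1,1,1,1,1,1).

Boundary ∂_2: C_2 → C_1 maps a triangle to the signed sum of its edges. For instance
  ∂[0,7,8] = [7,8] − [0,8] + [0,7],
  ∂[1,4,6] = [4,6] − [1,6] + [1,4].
As a 27×18 matrix over Z this has rank 18, with invariant factors (1,1,1,1,1,1,1,1,1,1,1,1,1,1,1,1,1,2).

Computing H_k = (kernel of ∂_k) / (image of ∂_{k+1}):

  H_0: rank C_0 − rank ∂_1 = 9 − 8 = 1, and the invariant factors of ∂_1 are all 1, so H_0 ≅ Z.
  H_1: rank ker ∂_1 − rank ∂_2 = (27 − 8) − 18 = 1, and ∂_2 has invariant factor 2 > 1, so H_1 ≅ Z ⊕ Z_2.
  H_2: rank ker ∂_2 − rank ∂_3 = (18 − 18) − 0 = 0, and there is no ∂_3, so H_2 ≅ 0.

As a check, the Euler characteristic is 9 − 27 + 18 = 0, which agrees with 1 − 1 + 0 = 0.

H_0 = Z,  H_1 = Z ⊕ Z_2,  H_2 = 0.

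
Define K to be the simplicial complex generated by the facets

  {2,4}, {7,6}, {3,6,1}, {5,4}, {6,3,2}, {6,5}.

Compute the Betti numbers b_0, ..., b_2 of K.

We work with the vertex ordering 1 < 2 < 3 < 4 < 5 < 6 < 7. The simplices of K, each written with vertices in increasing order, are:

  0-simplices (7): [1], [2], [3], [4], [5], [6], [7]
  1-simplices (9): [1,3], [1,6], [2,3], [2,4], [2,6], [3,6], [4,5], [5,6], [6,7]
  2-simplices (2): [1,3,6], [2,3,6]

so the chain groups are C_0 ≅ Z^7, C_1 ≅ Z^9, C_2 ≅ Z^2.

∂_1: C_1 → C_0 is given by ∂[p,q] = [q] − [p]. For instance
  ∂[2,6] = [6] − [2].
The resulting 7×9 matrix has rank 6, and its Smith normal form has invariant factors (1,1,1,1,1,1).

Boundary ∂_2: C_2 → C_1 acts by ∂[p,q,r] = [q,r] − [p,r] + [p,q]. For instance
  ∂[1,3,6] = [3,6] − [1,6] + [1,3],
  ∂[2,3,6] = [3,6] − [2,6] + [2,3].
As a 9×2 matrix over Z this has rank 2, with invariant factors (1,1).

Computing H_k = (kernel of ∂_k) / (image of ∂_{k+1}):

  H_0: rank C_0 − rank ∂_1 = 7 − 6 = 1, and the invariant factors of ∂_1 are all 1, so H_0 = Z.
  H_1: rank ker ∂_1 − rank ∂_2 = (9 − 6) − 2 = 1, and the invariant factors of ∂_2 are all 1, so H_1 = Z.
  H_2: rank ker ∂_2 − rank ∂_3 = (2 − 2) − 0 = 0, and there is no ∂_3, so H_2 = 0.

As a check, the Euler characteristic is 7 − 9 + 2 = 0, which agrees with 1 − 1 + 0 = 0.

Hence the Betti numbers are b_0 = 1, b_1 = 1, b_2 = 0.

b_0 = 1, b_1 = 1, b_2 = 0.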